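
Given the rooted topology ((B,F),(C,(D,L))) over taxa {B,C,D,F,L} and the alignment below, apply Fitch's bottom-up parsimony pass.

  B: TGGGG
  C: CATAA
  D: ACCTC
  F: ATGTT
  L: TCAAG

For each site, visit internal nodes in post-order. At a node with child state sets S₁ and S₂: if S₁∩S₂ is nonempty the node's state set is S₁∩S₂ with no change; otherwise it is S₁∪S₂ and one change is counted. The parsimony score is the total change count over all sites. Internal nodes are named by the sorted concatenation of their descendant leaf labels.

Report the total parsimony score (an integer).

15

[col 0] BF: children B:{T}, F:{A} ∪→ {A,T}; cost 1
[col 0] DL: children D:{A}, L:{T} ∪→ {A,T}; cost 1
[col 0] CDL: children C:{C}, DL:{A,T} ∪→ {A,C,T}; cost 1
[col 0] BCDFL: children BF:{A,T}, CDL:{A,C,T} ∩→ {A,T}; cost 0
[col 1] BF: children B:{G}, F:{T} ∪→ {G,T}; cost 1
[col 1] DL: children D:{C}, L:{C} ∩→ {C}; cost 0
[col 1] CDL: children C:{A}, DL:{C} ∪→ {A,C}; cost 1
[col 1] BCDFL: children BF:{G,T}, CDL:{A,C} ∪→ {A,C,G,T}; cost 1
[col 2] BF: children B:{G}, F:{G} ∩→ {G}; cost 0
[col 2] DL: children D:{C}, L:{A} ∪→ {A,C}; cost 1
[col 2] CDL: children C:{T}, DL:{A,C} ∪→ {A,C,T}; cost 1
[col 2] BCDFL: children BF:{G}, CDL:{A,C,T} ∪→ {A,C,G,T}; cost 1
[col 3] BF: children B:{G}, F:{T} ∪→ {G,T}; cost 1
[col 3] DL: children D:{T}, L:{A} ∪→ {A,T}; cost 1
[col 3] CDL: children C:{A}, DL:{A,T} ∩→ {A}; cost 0
[col 3] BCDFL: children BF:{G,T}, CDL:{A} ∪→ {A,G,T}; cost 1
[col 4] BF: children B:{G}, F:{T} ∪→ {G,T}; cost 1
[col 4] DL: children D:{C}, L:{G} ∪→ {C,G}; cost 1
[col 4] CDL: children C:{A}, DL:{C,G} ∪→ {A,C,G}; cost 1
[col 4] BCDFL: children BF:{G,T}, CDL:{A,C,G} ∩→ {G}; cost 0
per-site changes: [3, 3, 3, 3, 3]; total = 15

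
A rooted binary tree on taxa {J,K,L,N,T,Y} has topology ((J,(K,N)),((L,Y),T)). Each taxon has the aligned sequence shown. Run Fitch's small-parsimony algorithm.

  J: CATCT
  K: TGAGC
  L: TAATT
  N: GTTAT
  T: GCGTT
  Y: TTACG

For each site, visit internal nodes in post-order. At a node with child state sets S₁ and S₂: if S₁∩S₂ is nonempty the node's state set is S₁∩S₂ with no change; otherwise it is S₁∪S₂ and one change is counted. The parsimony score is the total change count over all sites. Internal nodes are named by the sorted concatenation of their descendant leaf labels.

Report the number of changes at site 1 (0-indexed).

4

site 0, node KN: K={T} ∪ N={G} → {G,T} (+1)
site 0, node JKN: J={C} ∪ KN={G,T} → {C,G,T} (+1)
site 0, node LY: L={T} ∩ Y={T} → {T} (+0)
site 0, node LTY: LY={T} ∪ T={G} → {G,T} (+1)
site 0, node JKLNTY: JKN={C,G,T} ∩ LTY={G,T} → {G,T} (+0)
site 1, node KN: K={G} ∪ N={T} → {G,T} (+1)
site 1, node JKN: J={A} ∪ KN={G,T} → {A,G,T} (+1)
site 1, node LY: L={A} ∪ Y={T} → {A,T} (+1)
site 1, node LTY: LY={A,T} ∪ T={C} → {A,C,T} (+1)
site 1, node JKLNTY: JKN={A,G,T} ∩ LTY={A,C,T} → {A,T} (+0)
site 2, node KN: K={A} ∪ N={T} → {A,T} (+1)
site 2, node JKN: J={T} ∩ KN={A,T} → {T} (+0)
site 2, node LY: L={A} ∩ Y={A} → {A} (+0)
site 2, node LTY: LY={A} ∪ T={G} → {A,G} (+1)
site 2, node JKLNTY: JKN={T} ∪ LTY={A,G} → {A,G,T} (+1)
site 3, node KN: K={G} ∪ N={A} → {A,G} (+1)
site 3, node JKN: J={C} ∪ KN={A,G} → {A,C,G} (+1)
site 3, node LY: L={T} ∪ Y={C} → {C,T} (+1)
site 3, node LTY: LY={C,T} ∩ T={T} → {T} (+0)
site 3, node JKLNTY: JKN={A,C,G} ∪ LTY={T} → {A,C,G,T} (+1)
site 4, node KN: K={C} ∪ N={T} → {C,T} (+1)
site 4, node JKN: J={T} ∩ KN={C,T} → {T} (+0)
site 4, node LY: L={T} ∪ Y={G} → {G,T} (+1)
site 4, node LTY: LY={G,T} ∩ T={T} → {T} (+0)
site 4, node JKLNTY: JKN={T} ∩ LTY={T} → {T} (+0)
per-site changes: [3, 4, 3, 4, 2]; total = 16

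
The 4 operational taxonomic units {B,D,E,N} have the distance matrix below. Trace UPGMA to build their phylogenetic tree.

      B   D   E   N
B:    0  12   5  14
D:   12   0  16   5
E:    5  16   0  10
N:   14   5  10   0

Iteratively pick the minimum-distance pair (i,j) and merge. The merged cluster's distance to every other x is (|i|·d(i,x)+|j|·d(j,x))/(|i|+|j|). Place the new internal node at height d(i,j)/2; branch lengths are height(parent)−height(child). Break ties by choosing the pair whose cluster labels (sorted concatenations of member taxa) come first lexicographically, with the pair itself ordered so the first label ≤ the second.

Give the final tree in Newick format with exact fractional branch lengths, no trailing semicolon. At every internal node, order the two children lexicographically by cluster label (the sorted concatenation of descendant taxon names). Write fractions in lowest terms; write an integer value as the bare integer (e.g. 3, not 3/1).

((B:5/2,E:5/2):4,(D:5/2,N:5/2):4)

iteration 1: select B,E (d=5); attach at lengths (5/2, 5/2); label the merged cluster BE
  updated: d(BE,D)=14, d(BE,N)=12
iteration 2: select D,N (d=5); attach at lengths (5/2, 5/2); label the merged cluster DN
  updated: d(BE,DN)=13
iteration 3: select BE,DN (d=13); attach at lengths (4, 4); label the merged cluster BDEN
final tree: ((B:5/2,E:5/2):4,(D:5/2,N:5/2):4)
total length: 18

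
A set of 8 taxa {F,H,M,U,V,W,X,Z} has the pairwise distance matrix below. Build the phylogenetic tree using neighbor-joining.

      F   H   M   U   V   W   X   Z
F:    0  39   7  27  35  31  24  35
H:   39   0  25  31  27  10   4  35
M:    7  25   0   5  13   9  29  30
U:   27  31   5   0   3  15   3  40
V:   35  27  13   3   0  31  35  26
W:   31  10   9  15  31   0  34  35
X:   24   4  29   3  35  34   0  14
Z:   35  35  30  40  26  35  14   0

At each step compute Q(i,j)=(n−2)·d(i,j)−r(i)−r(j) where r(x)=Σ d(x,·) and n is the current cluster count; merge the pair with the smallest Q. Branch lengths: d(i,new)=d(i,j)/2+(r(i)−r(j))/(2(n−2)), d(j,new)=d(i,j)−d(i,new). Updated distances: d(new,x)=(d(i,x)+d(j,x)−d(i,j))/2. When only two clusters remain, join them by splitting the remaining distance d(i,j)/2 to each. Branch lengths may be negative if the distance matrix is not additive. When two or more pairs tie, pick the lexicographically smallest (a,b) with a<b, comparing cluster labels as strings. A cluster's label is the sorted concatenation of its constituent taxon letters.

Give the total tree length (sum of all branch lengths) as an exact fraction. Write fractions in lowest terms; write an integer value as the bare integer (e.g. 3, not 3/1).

2211/32

step 1: merge (H,X) at d=4, Q=-290; branch lengths H→13/3, X→-1/3; new cluster HX
  updated: d(F,HX)=59/2, d(HX,M)=25, d(HX,U)=15, d(HX,V)=29, d(HX,W)=20, d(HX,Z)=45/2
step 2: merge (U,V) at d=3, Q=-227; branch lengths U→-17/10, V→47/10; new cluster UV
  updated: d(F,UV)=59/2, d(HX,UV)=41/2, d(M,UV)=15/2, d(UV,W)=43/2, d(UV,Z)=63/2
step 3: merge (F,M) at d=7, Q=-365/2; branch lengths F→163/16, M→-51/16; new cluster FM
  updated: d(FM,HX)=95/4, d(FM,UV)=15, d(FM,W)=33/2, d(FM,Z)=29
step 4: merge (HX,Z) at d=45/2, Q=-549/4; branch lengths HX→145/24, Z→395/24; new cluster HXZ
  updated: d(FM,HXZ)=121/8, d(HXZ,UV)=59/4, d(HXZ,W)=65/4
step 5: merge (FM,UV) at d=15, Q=-543/8; branch lengths FM→203/32, UV→277/32; new cluster FMUV
  updated: d(FMUV,HXZ)=119/16, d(FMUV,W)=23/2
step 6: merge (FMUV,HXZ) at d=119/16, Q=-563/16; branch lengths FMUV→43/32, HXZ→195/32; new cluster FHMUVXZ
  updated: d(FHMUVXZ,W)=325/32
step 7: merge (FHMUVXZ,W) at d=325/32; branch lengths FHMUVXZ→325/64, W→325/64; new cluster FHMUVWXZ
final tree: ((((F:163/16,M:-51/16):203/32,(U:-17/10,V:47/10):277/32):43/32,((H:13/3,X:-1/3):145/24,Z:395/24):195/32):325/64,W:325/64)
total length: 2211/32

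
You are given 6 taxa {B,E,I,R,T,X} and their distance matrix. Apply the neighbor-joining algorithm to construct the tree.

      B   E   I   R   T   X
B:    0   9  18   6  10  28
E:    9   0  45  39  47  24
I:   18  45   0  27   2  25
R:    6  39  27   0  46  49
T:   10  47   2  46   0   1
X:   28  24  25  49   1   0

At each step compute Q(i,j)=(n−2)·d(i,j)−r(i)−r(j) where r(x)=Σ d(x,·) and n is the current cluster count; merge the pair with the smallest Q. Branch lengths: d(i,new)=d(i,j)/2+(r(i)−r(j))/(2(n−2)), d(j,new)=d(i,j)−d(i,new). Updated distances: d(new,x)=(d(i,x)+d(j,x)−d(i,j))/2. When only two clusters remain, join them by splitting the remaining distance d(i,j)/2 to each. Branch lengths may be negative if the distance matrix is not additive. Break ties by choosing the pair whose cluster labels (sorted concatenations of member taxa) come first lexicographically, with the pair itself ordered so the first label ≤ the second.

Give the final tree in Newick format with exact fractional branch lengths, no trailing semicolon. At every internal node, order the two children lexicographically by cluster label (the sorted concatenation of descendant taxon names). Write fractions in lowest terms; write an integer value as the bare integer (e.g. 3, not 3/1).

1. join T+X (d=1, Q=-229) ⇒ TX; edges |T|=-17/8, |X|=25/8
  updated: d(B,TX)=37/2, d(E,TX)=35, d(I,TX)=13, d(R,TX)=47
2. join I+TX (d=13, Q=-355/2) ⇒ ITX; edges |I|=19/4, |TX|=33/4
  updated: d(B,ITX)=47/4, d(E,ITX)=67/2, d(ITX,R)=61/2
3. join B+E (d=9, Q=-361/4) ⇒ BE; edges |B|=-147/16, |E|=291/16
  updated: d(BE,ITX)=145/8, d(BE,R)=18
4. join BE+ITX (d=145/8, Q=-533/8) ⇒ BEITX; edges |BE|=45/16, |ITX|=245/16
  updated: d(BEITX,R)=243/16
5. join BEITX+R (d=243/16) ⇒ BEIRTX; edges |BEITX|=243/32, |R|=243/32
final tree: (((B:-147/16,E:291/16):45/16,(I:19/4,(T:-17/8,X:25/8):33/4):245/16):243/32,R:243/32)
total length: 901/16

(((B:-147/16,E:291/16):45/16,(I:19/4,(T:-17/8,X:25/8):33/4):245/16):243/32,R:243/32)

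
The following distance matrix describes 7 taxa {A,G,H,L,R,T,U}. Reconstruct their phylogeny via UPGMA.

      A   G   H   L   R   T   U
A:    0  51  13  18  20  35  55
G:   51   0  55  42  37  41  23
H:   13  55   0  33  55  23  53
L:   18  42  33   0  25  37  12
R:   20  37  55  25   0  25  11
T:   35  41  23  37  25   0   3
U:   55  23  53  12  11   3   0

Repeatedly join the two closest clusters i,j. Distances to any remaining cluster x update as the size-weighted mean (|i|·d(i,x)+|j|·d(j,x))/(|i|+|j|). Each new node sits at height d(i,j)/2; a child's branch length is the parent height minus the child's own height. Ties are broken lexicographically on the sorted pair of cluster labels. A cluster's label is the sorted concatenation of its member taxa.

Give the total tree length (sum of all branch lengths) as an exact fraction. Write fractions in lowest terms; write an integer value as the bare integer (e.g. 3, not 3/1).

step 1: merge (T,U) at d=3; branch lengths T→3/2, U→3/2; new cluster TU
  updated: d(A,TU)=45, d(G,TU)=32, d(H,TU)=38, d(L,TU)=49/2, d(R,TU)=18
step 2: merge (A,H) at d=13; branch lengths A→13/2, H→13/2; new cluster AH
  updated: d(AH,G)=53, d(AH,L)=51/2, d(AH,R)=75/2, d(AH,TU)=83/2
step 3: merge (R,TU) at d=18; branch lengths R→9, TU→15/2; new cluster RTU
  updated: d(AH,RTU)=241/6, d(G,RTU)=101/3, d(L,RTU)=74/3
step 4: merge (L,RTU) at d=74/3; branch lengths L→37/3, RTU→10/3; new cluster LRTU
  updated: d(AH,LRTU)=73/2, d(G,LRTU)=143/4
step 5: merge (G,LRTU) at d=143/4; branch lengths G→143/8, LRTU→133/24; new cluster GLRTU
  updated: d(AH,GLRTU)=199/5
step 6: merge (AH,GLRTU) at d=199/5; branch lengths AH→67/5, GLRTU→81/40; new cluster AGHLRTU
final tree: ((A:13/2,H:13/2):67/5,(G:143/8,(L:37/3,(R:9,(T:3/2,U:3/2):15/2):10/3):133/24):81/40)
total length: 10441/120

10441/120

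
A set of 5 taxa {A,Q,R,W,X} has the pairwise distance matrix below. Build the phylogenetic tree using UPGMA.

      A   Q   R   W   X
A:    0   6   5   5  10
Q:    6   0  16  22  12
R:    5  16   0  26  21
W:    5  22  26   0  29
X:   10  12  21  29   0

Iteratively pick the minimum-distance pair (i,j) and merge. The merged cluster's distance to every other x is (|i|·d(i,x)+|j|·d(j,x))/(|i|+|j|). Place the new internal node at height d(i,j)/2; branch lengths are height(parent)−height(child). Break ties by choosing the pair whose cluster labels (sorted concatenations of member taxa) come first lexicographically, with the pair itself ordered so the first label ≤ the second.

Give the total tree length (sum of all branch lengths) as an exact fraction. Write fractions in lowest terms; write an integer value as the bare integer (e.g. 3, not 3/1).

107/3

1. join A+R (d=5) ⇒ AR; edges |A|=5/2, |R|=5/2
  updated: d(AR,Q)=11, d(AR,W)=31/2, d(AR,X)=31/2
2. join AR+Q (d=11) ⇒ AQR; edges |AR|=3, |Q|=11/2
  updated: d(AQR,W)=53/3, d(AQR,X)=43/3
3. join AQR+X (d=43/3) ⇒ AQRX; edges |AQR|=5/3, |X|=43/6
  updated: d(AQRX,W)=41/2
4. join AQRX+W (d=41/2) ⇒ AQRWX; edges |AQRX|=37/12, |W|=41/4
final tree: ((((A:5/2,R:5/2):3,Q:11/2):5/3,X:43/6):37/12,W:41/4)
total length: 107/3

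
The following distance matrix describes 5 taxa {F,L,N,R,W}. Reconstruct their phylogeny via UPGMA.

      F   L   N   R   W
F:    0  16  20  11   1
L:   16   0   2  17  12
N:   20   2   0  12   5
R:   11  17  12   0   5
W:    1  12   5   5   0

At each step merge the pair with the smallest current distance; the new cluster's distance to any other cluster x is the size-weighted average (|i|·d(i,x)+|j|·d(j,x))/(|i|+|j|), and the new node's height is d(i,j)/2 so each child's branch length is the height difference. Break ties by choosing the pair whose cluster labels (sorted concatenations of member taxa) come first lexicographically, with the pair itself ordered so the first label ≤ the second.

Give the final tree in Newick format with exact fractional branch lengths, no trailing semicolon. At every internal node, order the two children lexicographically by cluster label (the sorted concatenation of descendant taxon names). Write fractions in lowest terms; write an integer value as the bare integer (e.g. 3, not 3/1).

(((F:1/2,W:1/2):7/2,R:4):17/6,(L:1,N:1):35/6)

step 1: merge (F,W) at d=1; branch lengths F→1/2, W→1/2; new cluster FW
  updated: d(FW,L)=14, d(FW,N)=25/2, d(FW,R)=8
step 2: merge (L,N) at d=2; branch lengths L→1, N→1; new cluster LN
  updated: d(FW,LN)=53/4, d(LN,R)=29/2
step 3: merge (FW,R) at d=8; branch lengths FW→7/2, R→4; new cluster FRW
  updated: d(FRW,LN)=41/3
step 4: merge (FRW,LN) at d=41/3; branch lengths FRW→17/6, LN→35/6; new cluster FLNRW
final tree: (((F:1/2,W:1/2):7/2,R:4):17/6,(L:1,N:1):35/6)
total length: 115/6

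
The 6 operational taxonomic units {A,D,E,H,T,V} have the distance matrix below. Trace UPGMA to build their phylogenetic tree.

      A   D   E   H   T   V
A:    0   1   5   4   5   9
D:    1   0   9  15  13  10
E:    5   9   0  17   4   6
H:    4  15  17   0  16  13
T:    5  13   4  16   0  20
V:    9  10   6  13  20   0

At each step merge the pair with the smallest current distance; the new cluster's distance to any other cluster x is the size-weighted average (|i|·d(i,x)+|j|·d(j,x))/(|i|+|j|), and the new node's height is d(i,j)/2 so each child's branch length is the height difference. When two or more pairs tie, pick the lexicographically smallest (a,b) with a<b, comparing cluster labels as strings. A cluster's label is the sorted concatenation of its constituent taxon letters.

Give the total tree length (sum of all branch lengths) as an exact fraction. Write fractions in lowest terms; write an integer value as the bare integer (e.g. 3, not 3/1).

step 1: merge (A,D) at d=1; branch lengths A→1/2, D→1/2; new cluster AD
  updated: d(AD,E)=7, d(AD,H)=19/2, d(AD,T)=9, d(AD,V)=19/2
step 2: merge (E,T) at d=4; branch lengths E→2, T→2; new cluster ET
  updated: d(AD,ET)=8, d(ET,H)=33/2, d(ET,V)=13
step 3: merge (AD,ET) at d=8; branch lengths AD→7/2, ET→2; new cluster ADET
  updated: d(ADET,H)=13, d(ADET,V)=45/4
step 4: merge (ADET,V) at d=45/4; branch lengths ADET→13/8, V→45/8; new cluster ADETV
  updated: d(ADETV,H)=13
step 5: merge (ADETV,H) at d=13; branch lengths ADETV→7/8, H→13/2; new cluster ADEHTV
final tree: ((((A:1/2,D:1/2):7/2,(E:2,T:2):2):13/8,V:45/8):7/8,H:13/2)
total length: 201/8

201/8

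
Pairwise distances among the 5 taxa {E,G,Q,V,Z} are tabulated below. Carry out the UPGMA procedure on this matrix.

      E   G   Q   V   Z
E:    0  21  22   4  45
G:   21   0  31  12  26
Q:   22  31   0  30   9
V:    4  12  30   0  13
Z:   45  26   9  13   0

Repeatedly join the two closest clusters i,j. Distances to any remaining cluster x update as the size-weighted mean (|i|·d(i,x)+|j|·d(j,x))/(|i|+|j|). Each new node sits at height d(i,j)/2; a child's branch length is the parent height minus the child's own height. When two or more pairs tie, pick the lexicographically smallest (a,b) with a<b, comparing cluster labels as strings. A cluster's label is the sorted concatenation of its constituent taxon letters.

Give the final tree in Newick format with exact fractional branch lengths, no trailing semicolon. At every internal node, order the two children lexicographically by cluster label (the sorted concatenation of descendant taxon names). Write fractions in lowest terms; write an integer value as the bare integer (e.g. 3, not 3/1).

(((E:2,V:2):25/4,G:33/4):17/3,(Q:9/2,Z:9/2):113/12)

iteration 1: select E,V (d=4); attach at lengths (2, 2); label the merged cluster EV
  updated: d(EV,G)=33/2, d(EV,Q)=26, d(EV,Z)=29
iteration 2: select Q,Z (d=9); attach at lengths (9/2, 9/2); label the merged cluster QZ
  updated: d(EV,QZ)=55/2, d(G,QZ)=57/2
iteration 3: select EV,G (d=33/2); attach at lengths (25/4, 33/4); label the merged cluster EGV
  updated: d(EGV,QZ)=167/6
iteration 4: select EGV,QZ (d=167/6); attach at lengths (17/3, 113/12); label the merged cluster EGQVZ
final tree: (((E:2,V:2):25/4,G:33/4):17/3,(Q:9/2,Z:9/2):113/12)
total length: 511/12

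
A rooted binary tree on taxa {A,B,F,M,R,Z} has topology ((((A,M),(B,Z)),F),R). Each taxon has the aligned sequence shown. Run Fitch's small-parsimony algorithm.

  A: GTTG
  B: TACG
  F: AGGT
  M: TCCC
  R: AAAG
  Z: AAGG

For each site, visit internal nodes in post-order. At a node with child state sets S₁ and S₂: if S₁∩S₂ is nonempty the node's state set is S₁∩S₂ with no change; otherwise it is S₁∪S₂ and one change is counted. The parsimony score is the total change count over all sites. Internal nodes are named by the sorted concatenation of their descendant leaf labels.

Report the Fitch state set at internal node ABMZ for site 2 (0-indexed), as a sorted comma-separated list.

site 0, node AM: A={G} ∪ M={T} → {G,T} (+1)
site 0, node BZ: B={T} ∪ Z={A} → {A,T} (+1)
site 0, node ABMZ: AM={G,T} ∩ BZ={A,T} → {T} (+0)
site 0, node ABFMZ: ABMZ={T} ∪ F={A} → {A,T} (+1)
site 0, node ABFMRZ: ABFMZ={A,T} ∩ R={A} → {A} (+0)
site 1, node AM: A={T} ∪ M={C} → {C,T} (+1)
site 1, node BZ: B={A} ∩ Z={A} → {A} (+0)
site 1, node ABMZ: AM={C,T} ∪ BZ={A} → {A,C,T} (+1)
site 1, node ABFMZ: ABMZ={A,C,T} ∪ F={G} → {A,C,G,T} (+1)
site 1, node ABFMRZ: ABFMZ={A,C,G,T} ∩ R={A} → {A} (+0)
site 2, node AM: A={T} ∪ M={C} → {C,T} (+1)
site 2, node BZ: B={C} ∪ Z={G} → {C,G} (+1)
site 2, node ABMZ: AM={C,T} ∩ BZ={C,G} → {C} (+0)
site 2, node ABFMZ: ABMZ={C} ∪ F={G} → {C,G} (+1)
site 2, node ABFMRZ: ABFMZ={C,G} ∪ R={A} → {A,C,G} (+1)
site 3, node AM: A={G} ∪ M={C} → {C,G} (+1)
site 3, node BZ: B={G} ∩ Z={G} → {G} (+0)
site 3, node ABMZ: AM={C,G} ∩ BZ={G} → {G} (+0)
site 3, node ABFMZ: ABMZ={G} ∪ F={T} → {G,T} (+1)
site 3, node ABFMRZ: ABFMZ={G,T} ∩ R={G} → {G} (+0)
per-site changes: [3, 3, 4, 2]; total = 12

C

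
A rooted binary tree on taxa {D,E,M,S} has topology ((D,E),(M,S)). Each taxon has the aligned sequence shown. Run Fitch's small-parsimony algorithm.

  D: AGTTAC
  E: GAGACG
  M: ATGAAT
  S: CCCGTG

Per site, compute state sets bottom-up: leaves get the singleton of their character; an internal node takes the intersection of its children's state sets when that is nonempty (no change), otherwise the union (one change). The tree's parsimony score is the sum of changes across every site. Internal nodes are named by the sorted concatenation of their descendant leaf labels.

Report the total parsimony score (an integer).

13

site 0, node DE: D={A} ∪ E={G} → {A,G} (+1)
site 0, node MS: M={A} ∪ S={C} → {A,C} (+1)
site 0, node DEMS: DE={A,G} ∩ MS={A,C} → {A} (+0)
site 1, node DE: D={G} ∪ E={A} → {A,G} (+1)
site 1, node MS: M={T} ∪ S={C} → {C,T} (+1)
site 1, node DEMS: DE={A,G} ∪ MS={C,T} → {A,C,G,T} (+1)
site 2, node DE: D={T} ∪ E={G} → {G,T} (+1)
site 2, node MS: M={G} ∪ S={C} → {C,G} (+1)
site 2, node DEMS: DE={G,T} ∩ MS={C,G} → {G} (+0)
site 3, node DE: D={T} ∪ E={A} → {A,T} (+1)
site 3, node MS: M={A} ∪ S={G} → {A,G} (+1)
site 3, node DEMS: DE={A,T} ∩ MS={A,G} → {A} (+0)
site 4, node DE: D={A} ∪ E={C} → {A,C} (+1)
site 4, node MS: M={A} ∪ S={T} → {A,T} (+1)
site 4, node DEMS: DE={A,C} ∩ MS={A,T} → {A} (+0)
site 5, node DE: D={C} ∪ E={G} → {C,G} (+1)
site 5, node MS: M={T} ∪ S={G} → {G,T} (+1)
site 5, node DEMS: DE={C,G} ∩ MS={G,T} → {G} (+0)
per-site changes: [2, 3, 2, 2, 2, 2]; total = 13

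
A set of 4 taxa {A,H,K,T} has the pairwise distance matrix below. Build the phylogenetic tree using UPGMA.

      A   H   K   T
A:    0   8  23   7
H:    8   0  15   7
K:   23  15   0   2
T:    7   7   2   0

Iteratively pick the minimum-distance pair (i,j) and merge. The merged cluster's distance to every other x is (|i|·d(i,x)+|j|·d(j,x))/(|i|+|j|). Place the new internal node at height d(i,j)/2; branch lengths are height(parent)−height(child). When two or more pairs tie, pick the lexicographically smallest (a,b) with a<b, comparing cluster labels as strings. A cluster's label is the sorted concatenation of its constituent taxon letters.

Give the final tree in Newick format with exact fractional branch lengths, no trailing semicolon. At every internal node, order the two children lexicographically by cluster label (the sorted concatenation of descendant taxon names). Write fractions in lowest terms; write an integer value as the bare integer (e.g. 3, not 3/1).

step 1: merge (K,T) at d=2; branch lengths K→1, T→1; new cluster KT
  updated: d(A,KT)=15, d(H,KT)=11
step 2: merge (A,H) at d=8; branch lengths A→4, H→4; new cluster AH
  updated: d(AH,KT)=13
step 3: merge (AH,KT) at d=13; branch lengths AH→5/2, KT→11/2; new cluster AHKT
final tree: ((A:4,H:4):5/2,(K:1,T:1):11/2)
total length: 18

((A:4,H:4):5/2,(K:1,T:1):11/2)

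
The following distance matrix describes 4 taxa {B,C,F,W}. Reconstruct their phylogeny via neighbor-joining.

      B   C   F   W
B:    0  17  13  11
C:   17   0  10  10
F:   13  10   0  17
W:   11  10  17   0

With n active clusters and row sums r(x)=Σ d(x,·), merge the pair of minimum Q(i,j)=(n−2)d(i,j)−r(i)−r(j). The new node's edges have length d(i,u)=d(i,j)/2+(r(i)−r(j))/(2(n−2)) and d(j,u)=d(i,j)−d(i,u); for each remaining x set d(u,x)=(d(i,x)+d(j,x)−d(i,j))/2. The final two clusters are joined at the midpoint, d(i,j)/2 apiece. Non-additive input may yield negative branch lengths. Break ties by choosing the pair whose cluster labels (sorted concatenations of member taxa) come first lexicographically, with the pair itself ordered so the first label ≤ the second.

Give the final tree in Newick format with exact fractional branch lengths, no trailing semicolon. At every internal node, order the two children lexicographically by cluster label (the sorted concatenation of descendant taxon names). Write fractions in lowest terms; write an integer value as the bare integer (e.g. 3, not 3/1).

(((B:25/4,W:19/4):15/4,C:17/4):23/8,F:23/8)

iteration 1: select B,W (d=11, Q=-57); attach at lengths (25/4, 19/4); label the merged cluster BW
  updated: d(BW,C)=8, d(BW,F)=19/2
iteration 2: select BW,C (d=8, Q=-55/2); attach at lengths (15/4, 17/4); label the merged cluster BCW
  updated: d(BCW,F)=23/4
iteration 3: select BCW,F (d=23/4); attach at lengths (23/8, 23/8); label the merged cluster BCFW
final tree: (((B:25/4,W:19/4):15/4,C:17/4):23/8,F:23/8)
total length: 99/4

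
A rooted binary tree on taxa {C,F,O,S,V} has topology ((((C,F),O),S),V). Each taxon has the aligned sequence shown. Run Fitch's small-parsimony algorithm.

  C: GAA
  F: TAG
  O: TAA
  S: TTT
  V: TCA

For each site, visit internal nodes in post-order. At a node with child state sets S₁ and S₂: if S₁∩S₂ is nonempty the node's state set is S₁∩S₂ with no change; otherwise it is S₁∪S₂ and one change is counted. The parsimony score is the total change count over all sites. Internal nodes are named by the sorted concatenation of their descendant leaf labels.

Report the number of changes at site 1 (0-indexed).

2

[col 0] CF: children C:{G}, F:{T} ∪→ {G,T}; cost 1
[col 0] CFO: children CF:{G,T}, O:{T} ∩→ {T}; cost 0
[col 0] CFOS: children CFO:{T}, S:{T} ∩→ {T}; cost 0
[col 0] CFOSV: children CFOS:{T}, V:{T} ∩→ {T}; cost 0
[col 1] CF: children C:{A}, F:{A} ∩→ {A}; cost 0
[col 1] CFO: children CF:{A}, O:{A} ∩→ {A}; cost 0
[col 1] CFOS: children CFO:{A}, S:{T} ∪→ {A,T}; cost 1
[col 1] CFOSV: children CFOS:{A,T}, V:{C} ∪→ {A,C,T}; cost 1
[col 2] CF: children C:{A}, F:{G} ∪→ {A,G}; cost 1
[col 2] CFO: children CF:{A,G}, O:{A} ∩→ {A}; cost 0
[col 2] CFOS: children CFO:{A}, S:{T} ∪→ {A,T}; cost 1
[col 2] CFOSV: children CFOS:{A,T}, V:{A} ∩→ {A}; cost 0
per-site changes: [1, 2, 2]; total = 5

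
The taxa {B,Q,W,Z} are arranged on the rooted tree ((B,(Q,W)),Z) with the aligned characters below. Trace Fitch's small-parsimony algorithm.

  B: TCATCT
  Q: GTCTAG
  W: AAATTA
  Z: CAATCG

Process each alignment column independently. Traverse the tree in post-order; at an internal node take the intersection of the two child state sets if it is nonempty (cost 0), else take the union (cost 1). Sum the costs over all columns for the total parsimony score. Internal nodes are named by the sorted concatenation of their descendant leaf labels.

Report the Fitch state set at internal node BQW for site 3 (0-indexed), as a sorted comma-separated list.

T

[col 0] QW: children Q:{G}, W:{A} ∪→ {A,G}; cost 1
[col 0] BQW: children B:{T}, QW:{A,G} ∪→ {A,G,T}; cost 1
[col 0] BQWZ: children BQW:{A,G,T}, Z:{C} ∪→ {A,C,G,T}; cost 1
[col 1] QW: children Q:{T}, W:{A} ∪→ {A,T}; cost 1
[col 1] BQW: children B:{C}, QW:{A,T} ∪→ {A,C,T}; cost 1
[col 1] BQWZ: children BQW:{A,C,T}, Z:{A} ∩→ {A}; cost 0
[col 2] QW: children Q:{C}, W:{A} ∪→ {A,C}; cost 1
[col 2] BQW: children B:{A}, QW:{A,C} ∩→ {A}; cost 0
[col 2] BQWZ: children BQW:{A}, Z:{A} ∩→ {A}; cost 0
[col 3] QW: children Q:{T}, W:{T} ∩→ {T}; cost 0
[col 3] BQW: children B:{T}, QW:{T} ∩→ {T}; cost 0
[col 3] BQWZ: children BQW:{T}, Z:{T} ∩→ {T}; cost 0
[col 4] QW: children Q:{A}, W:{T} ∪→ {A,T}; cost 1
[col 4] BQW: children B:{C}, QW:{A,T} ∪→ {A,C,T}; cost 1
[col 4] BQWZ: children BQW:{A,C,T}, Z:{C} ∩→ {C}; cost 0
[col 5] QW: children Q:{G}, W:{A} ∪→ {A,G}; cost 1
[col 5] BQW: children B:{T}, QW:{A,G} ∪→ {A,G,T}; cost 1
[col 5] BQWZ: children BQW:{A,G,T}, Z:{G} ∩→ {G}; cost 0
per-site changes: [3, 2, 1, 0, 2, 2]; total = 10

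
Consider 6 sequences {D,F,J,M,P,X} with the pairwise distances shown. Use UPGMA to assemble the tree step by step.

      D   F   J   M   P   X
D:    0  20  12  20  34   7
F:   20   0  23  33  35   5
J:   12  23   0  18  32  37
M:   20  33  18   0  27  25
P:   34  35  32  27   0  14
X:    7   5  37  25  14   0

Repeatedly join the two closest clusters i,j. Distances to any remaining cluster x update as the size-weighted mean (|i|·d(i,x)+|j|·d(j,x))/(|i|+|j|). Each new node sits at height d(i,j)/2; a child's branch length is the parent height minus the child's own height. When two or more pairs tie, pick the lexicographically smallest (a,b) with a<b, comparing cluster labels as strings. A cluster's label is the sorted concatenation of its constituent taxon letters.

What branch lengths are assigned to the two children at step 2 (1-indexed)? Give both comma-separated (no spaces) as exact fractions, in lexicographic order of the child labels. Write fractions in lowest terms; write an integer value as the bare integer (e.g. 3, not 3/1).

iteration 1: select F,X (d=5); attach at lengths (5/2, 5/2); label the merged cluster FX
  updated: d(D,FX)=27/2, d(FX,J)=30, d(FX,M)=29, d(FX,P)=49/2
iteration 2: select D,J (d=12); attach at lengths (6, 6); label the merged cluster DJ
  updated: d(DJ,FX)=87/4, d(DJ,M)=19, d(DJ,P)=33
iteration 3: select DJ,M (d=19); attach at lengths (7/2, 19/2); label the merged cluster DJM
  updated: d(DJM,FX)=145/6, d(DJM,P)=31
iteration 4: select DJM,FX (d=145/6); attach at lengths (31/12, 115/12); label the merged cluster DFJMX
  updated: d(DFJMX,P)=142/5
iteration 5: select DFJMX,P (d=142/5); attach at lengths (127/60, 71/5); label the merged cluster DFJMPX
final tree: ((((D:6,J:6):7/2,M:19/2):31/12,(F:5/2,X:5/2):115/12):127/60,P:71/5)
total length: 3509/60

6,6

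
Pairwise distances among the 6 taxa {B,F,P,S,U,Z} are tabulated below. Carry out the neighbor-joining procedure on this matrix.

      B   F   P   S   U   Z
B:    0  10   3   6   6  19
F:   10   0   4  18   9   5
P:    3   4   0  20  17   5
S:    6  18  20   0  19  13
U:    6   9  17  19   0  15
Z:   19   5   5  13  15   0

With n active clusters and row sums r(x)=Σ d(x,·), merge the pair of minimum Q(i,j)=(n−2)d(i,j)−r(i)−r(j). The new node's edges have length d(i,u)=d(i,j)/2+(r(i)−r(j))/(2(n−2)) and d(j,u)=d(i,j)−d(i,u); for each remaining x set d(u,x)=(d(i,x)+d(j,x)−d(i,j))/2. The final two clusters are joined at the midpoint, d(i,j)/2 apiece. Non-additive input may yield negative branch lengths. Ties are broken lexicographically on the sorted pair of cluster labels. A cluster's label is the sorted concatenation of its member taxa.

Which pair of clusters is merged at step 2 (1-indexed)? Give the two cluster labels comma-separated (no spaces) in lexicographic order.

1. join B+S (d=6, Q=-96) ⇒ BS; edges |B|=-1, |S|=7
  updated: d(BS,F)=11, d(BS,P)=17/2, d(BS,U)=19/2, d(BS,Z)=13
2. join BS+U (d=19/2, Q=-64) ⇒ BSU; edges |BS|=10/3, |U|=37/6
  updated: d(BSU,F)=21/4, d(BSU,P)=8, d(BSU,Z)=37/4
3. join BSU+F (d=21/4, Q=-105/4) ⇒ BFSU; edges |BSU|=75/16, |F|=9/16
  updated: d(BFSU,P)=27/8, d(BFSU,Z)=9/2
4. join BFSU+P (d=27/8, Q=-103/8) ⇒ BFPSU; edges |BFSU|=23/16, |P|=31/16
  updated: d(BFPSU,Z)=49/16
5. join BFPSU+Z (d=49/16) ⇒ BFPSUZ; edges |BFPSU|=49/32, |Z|=49/32
final tree: (((((B:-1,S:7):10/3,U:37/6):75/16,F:9/16):23/16,P:31/16):49/32,Z:49/32)
total length: 435/16

BS,U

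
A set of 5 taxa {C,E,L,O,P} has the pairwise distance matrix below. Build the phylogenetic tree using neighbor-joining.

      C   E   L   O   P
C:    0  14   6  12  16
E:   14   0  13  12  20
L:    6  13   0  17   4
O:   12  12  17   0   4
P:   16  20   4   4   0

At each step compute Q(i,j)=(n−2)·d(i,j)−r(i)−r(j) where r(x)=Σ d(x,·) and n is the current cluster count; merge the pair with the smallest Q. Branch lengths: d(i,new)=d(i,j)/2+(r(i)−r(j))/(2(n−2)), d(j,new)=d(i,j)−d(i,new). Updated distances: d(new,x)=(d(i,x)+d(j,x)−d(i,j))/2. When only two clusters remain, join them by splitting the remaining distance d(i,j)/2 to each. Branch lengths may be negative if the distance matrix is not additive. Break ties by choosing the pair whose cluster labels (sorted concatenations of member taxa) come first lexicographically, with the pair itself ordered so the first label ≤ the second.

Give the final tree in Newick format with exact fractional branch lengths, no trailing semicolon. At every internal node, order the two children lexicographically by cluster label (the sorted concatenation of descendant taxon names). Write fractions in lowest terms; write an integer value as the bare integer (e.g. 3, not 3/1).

(((C:33/8,L:15/8):15/8,E:69/8):43/16,(O:13/6,P:11/6):43/16)

step 1: merge (O,P) at d=4, Q=-77; branch lengths O→13/6, P→11/6; new cluster OP
  updated: d(C,OP)=12, d(E,OP)=14, d(L,OP)=17/2
step 2: merge (C,L) at d=6, Q=-95/2; branch lengths C→33/8, L→15/8; new cluster CL
  updated: d(CL,E)=21/2, d(CL,OP)=29/4
step 3: merge (CL,E) at d=21/2, Q=-127/4; branch lengths CL→15/8, E→69/8; new cluster CEL
  updated: d(CEL,OP)=43/8
step 4: merge (CEL,OP) at d=43/8; branch lengths CEL→43/16, OP→43/16; new cluster CELOP
final tree: (((C:33/8,L:15/8):15/8,E:69/8):43/16,(O:13/6,P:11/6):43/16)
total length: 207/8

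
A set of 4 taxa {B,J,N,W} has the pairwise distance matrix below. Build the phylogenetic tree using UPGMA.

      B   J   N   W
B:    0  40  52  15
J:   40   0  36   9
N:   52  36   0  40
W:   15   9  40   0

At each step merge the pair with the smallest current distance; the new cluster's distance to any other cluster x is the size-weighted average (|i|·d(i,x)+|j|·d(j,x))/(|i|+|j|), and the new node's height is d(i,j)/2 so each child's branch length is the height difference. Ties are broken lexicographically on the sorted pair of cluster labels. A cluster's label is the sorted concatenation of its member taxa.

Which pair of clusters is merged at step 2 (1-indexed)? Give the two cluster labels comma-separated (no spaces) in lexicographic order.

iteration 1: select J,W (d=9); attach at lengths (9/2, 9/2); label the merged cluster JW
  updated: d(B,JW)=55/2, d(JW,N)=38
iteration 2: select B,JW (d=55/2); attach at lengths (55/4, 37/4); label the merged cluster BJW
  updated: d(BJW,N)=128/3
iteration 3: select BJW,N (d=128/3); attach at lengths (91/12, 64/3); label the merged cluster BJNW
final tree: ((B:55/4,(J:9/2,W:9/2):37/4):91/12,N:64/3)
total length: 731/12

B,JW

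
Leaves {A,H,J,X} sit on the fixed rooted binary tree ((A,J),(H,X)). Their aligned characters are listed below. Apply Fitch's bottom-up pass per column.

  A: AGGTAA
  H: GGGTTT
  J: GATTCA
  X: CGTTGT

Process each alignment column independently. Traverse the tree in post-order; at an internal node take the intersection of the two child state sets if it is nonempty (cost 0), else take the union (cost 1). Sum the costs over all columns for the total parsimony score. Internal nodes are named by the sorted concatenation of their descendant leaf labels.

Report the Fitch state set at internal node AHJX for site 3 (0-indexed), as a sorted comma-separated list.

[col 0] AJ: children A:{A}, J:{G} ∪→ {A,G}; cost 1
[col 0] HX: children H:{G}, X:{C} ∪→ {C,G}; cost 1
[col 0] AHJX: children AJ:{A,G}, HX:{C,G} ∩→ {G}; cost 0
[col 1] AJ: children A:{G}, J:{A} ∪→ {A,G}; cost 1
[col 1] HX: children H:{G}, X:{G} ∩→ {G}; cost 0
[col 1] AHJX: children AJ:{A,G}, HX:{G} ∩→ {G}; cost 0
[col 2] AJ: children A:{G}, J:{T} ∪→ {G,T}; cost 1
[col 2] HX: children H:{G}, X:{T} ∪→ {G,T}; cost 1
[col 2] AHJX: children AJ:{G,T}, HX:{G,T} ∩→ {G,T}; cost 0
[col 3] AJ: children A:{T}, J:{T} ∩→ {T}; cost 0
[col 3] HX: children H:{T}, X:{T} ∩→ {T}; cost 0
[col 3] AHJX: children AJ:{T}, HX:{T} ∩→ {T}; cost 0
[col 4] AJ: children A:{A}, J:{C} ∪→ {A,C}; cost 1
[col 4] HX: children H:{T}, X:{G} ∪→ {G,T}; cost 1
[col 4] AHJX: children AJ:{A,C}, HX:{G,T} ∪→ {A,C,G,T}; cost 1
[col 5] AJ: children A:{A}, J:{A} ∩→ {A}; cost 0
[col 5] HX: children H:{T}, X:{T} ∩→ {T}; cost 0
[col 5] AHJX: children AJ:{A}, HX:{T} ∪→ {A,T}; cost 1
per-site changes: [2, 1, 2, 0, 3, 1]; total = 9

T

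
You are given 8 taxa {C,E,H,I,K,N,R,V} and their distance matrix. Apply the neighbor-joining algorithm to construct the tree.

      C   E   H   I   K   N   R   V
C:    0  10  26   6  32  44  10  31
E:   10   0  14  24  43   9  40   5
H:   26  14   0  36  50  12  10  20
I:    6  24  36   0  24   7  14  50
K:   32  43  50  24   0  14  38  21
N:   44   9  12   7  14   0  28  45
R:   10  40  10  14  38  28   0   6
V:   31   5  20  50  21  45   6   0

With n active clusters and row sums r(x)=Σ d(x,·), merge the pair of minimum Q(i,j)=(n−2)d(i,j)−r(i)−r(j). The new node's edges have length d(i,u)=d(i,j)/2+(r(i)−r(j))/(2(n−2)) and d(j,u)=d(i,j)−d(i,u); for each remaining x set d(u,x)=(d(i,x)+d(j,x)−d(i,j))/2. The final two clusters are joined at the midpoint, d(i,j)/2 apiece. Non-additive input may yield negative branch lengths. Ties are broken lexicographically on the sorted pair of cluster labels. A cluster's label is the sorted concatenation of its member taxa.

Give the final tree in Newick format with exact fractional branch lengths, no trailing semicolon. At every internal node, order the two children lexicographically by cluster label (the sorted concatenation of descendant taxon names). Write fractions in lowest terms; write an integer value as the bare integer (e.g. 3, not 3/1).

iteration 1: select K,N (d=14, Q=-297); attach at lengths (49/4, 7/4); label the merged cluster KN
  updated: d(C,KN)=31, d(E,KN)=19, d(H,KN)=24, d(I,KN)=17/2, d(KN,R)=26, d(KN,V)=26
iteration 2: select I,KN (d=17/2, Q=-461/2); attach at lengths (93/20, 77/20); label the merged cluster IKN
  updated: d(C,IKN)=57/4, d(E,IKN)=69/4, d(H,IKN)=103/4, d(IKN,R)=63/4, d(IKN,V)=135/4
iteration 3: select E,V (d=5, Q=-162); attach at lengths (21/16, 59/16); label the merged cluster EV
  updated: d(C,EV)=18, d(EV,H)=29/2, d(EV,IKN)=23, d(EV,R)=41/2
iteration 4: select EV,H (d=29/2, Q=-435/4); attach at lengths (173/24, 175/24); label the merged cluster EHV
  updated: d(C,EHV)=59/4, d(EHV,IKN)=137/8, d(EHV,R)=8
iteration 5: select C,IKN (d=57/4, Q=-461/8); attach at lengths (163/32, 293/32); label the merged cluster CIKN
  updated: d(CIKN,EHV)=141/16, d(CIKN,R)=23/4
iteration 6: select CIKN,EHV (d=141/16, Q=-361/16); attach at lengths (105/32, 177/32); label the merged cluster CEHIKNV
  updated: d(CEHIKNV,R)=79/32
iteration 7: select CEHIKNV,R (d=79/32); attach at lengths (79/64, 79/64); label the merged cluster CEHIKNRV
final tree: (((C:163/32,(I:93/20,(K:49/4,N:7/4):77/20):293/32):105/32,((E:21/16,V:59/16):173/24,H:175/24):177/32):79/64,R:79/64)
total length: 2161/32

(((C:163/32,(I:93/20,(K:49/4,N:7/4):77/20):293/32):105/32,((E:21/16,V:59/16):173/24,H:175/24):177/32):79/64,R:79/64)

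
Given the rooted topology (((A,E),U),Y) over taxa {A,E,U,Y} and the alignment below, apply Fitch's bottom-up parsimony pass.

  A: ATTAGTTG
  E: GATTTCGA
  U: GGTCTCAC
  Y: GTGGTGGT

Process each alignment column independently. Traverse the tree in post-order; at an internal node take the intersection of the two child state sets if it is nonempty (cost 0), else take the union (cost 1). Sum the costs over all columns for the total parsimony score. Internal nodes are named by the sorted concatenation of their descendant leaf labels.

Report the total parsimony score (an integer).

AE@0: {A} ∪ {G} = {A,G} (union, +1)
AEU@0: {A,G} ∩ {G} = {G} (intersection, +0)
AEUY@0: {G} ∩ {G} = {G} (intersection, +0)
AE@1: {T} ∪ {A} = {A,T} (union, +1)
AEU@1: {A,T} ∪ {G} = {A,G,T} (union, +1)
AEUY@1: {A,G,T} ∩ {T} = {T} (intersection, +0)
AE@2: {T} ∩ {T} = {T} (intersection, +0)
AEU@2: {T} ∩ {T} = {T} (intersection, +0)
AEUY@2: {T} ∪ {G} = {G,T} (union, +1)
AE@3: {A} ∪ {T} = {A,T} (union, +1)
AEU@3: {A,T} ∪ {C} = {A,C,T} (union, +1)
AEUY@3: {A,C,T} ∪ {G} = {A,C,G,T} (union, +1)
AE@4: {G} ∪ {T} = {G,T} (union, +1)
AEU@4: {G,T} ∩ {T} = {T} (intersection, +0)
AEUY@4: {T} ∩ {T} = {T} (intersection, +0)
AE@5: {T} ∪ {C} = {C,T} (union, +1)
AEU@5: {C,T} ∩ {C} = {C} (intersection, +0)
AEUY@5: {C} ∪ {G} = {C,G} (union, +1)
AE@6: {T} ∪ {G} = {G,T} (union, +1)
AEU@6: {G,T} ∪ {A} = {A,G,T} (union, +1)
AEUY@6: {A,G,T} ∩ {G} = {G} (intersection, +0)
AE@7: {G} ∪ {A} = {A,G} (union, +1)
AEU@7: {A,G} ∪ {C} = {A,C,G} (union, +1)
AEUY@7: {A,C,G} ∪ {T} = {A,C,G,T} (union, +1)
per-site changes: [1, 2, 1, 3, 1, 2, 2, 3]; total = 15

15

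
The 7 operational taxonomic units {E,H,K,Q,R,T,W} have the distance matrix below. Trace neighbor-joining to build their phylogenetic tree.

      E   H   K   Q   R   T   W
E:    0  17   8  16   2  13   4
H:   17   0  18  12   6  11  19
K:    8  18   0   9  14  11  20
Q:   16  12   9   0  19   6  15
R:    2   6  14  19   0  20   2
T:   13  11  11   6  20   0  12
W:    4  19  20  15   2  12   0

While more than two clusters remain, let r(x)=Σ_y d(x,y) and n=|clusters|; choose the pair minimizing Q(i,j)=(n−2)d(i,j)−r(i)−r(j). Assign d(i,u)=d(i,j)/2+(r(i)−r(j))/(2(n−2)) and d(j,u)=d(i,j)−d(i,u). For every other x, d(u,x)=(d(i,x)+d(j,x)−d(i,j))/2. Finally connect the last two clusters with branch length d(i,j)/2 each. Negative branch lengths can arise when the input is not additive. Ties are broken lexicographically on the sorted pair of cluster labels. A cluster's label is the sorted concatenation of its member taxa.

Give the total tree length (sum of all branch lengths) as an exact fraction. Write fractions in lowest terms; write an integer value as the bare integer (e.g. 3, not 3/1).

1. join R+W (d=2, Q=-125) ⇒ RW; edges |R|=1/10, |W|=19/10
  updated: d(E,RW)=2, d(H,RW)=23/2, d(K,RW)=16, d(Q,RW)=16, d(RW,T)=15
2. join E+RW (d=2, Q=-217/2) ⇒ ERW; edges |E|=7/16, |RW|=25/16
  updated: d(ERW,H)=53/4, d(ERW,K)=11, d(ERW,Q)=15, d(ERW,T)=13
3. join ERW+K (d=11, Q=-273/4) ⇒ EKRW; edges |ERW|=145/24, |K|=119/24
  updated: d(EKRW,H)=81/8, d(EKRW,Q)=13/2, d(EKRW,T)=13/2
4. join EKRW+H (d=81/8, Q=-36) ⇒ EHKRW; edges |EKRW|=41/16, |H|=121/16
  updated: d(EHKRW,Q)=67/16, d(EHKRW,T)=59/16
5. join EHKRW+Q (d=67/16, Q=-111/8) ⇒ EHKQRW; edges |EHKRW|=15/16, |Q|=13/4
  updated: d(EHKQRW,T)=11/4
6. join EHKQRW+T (d=11/4) ⇒ EHKQRTW; edges |EHKQRW|=11/8, |T|=11/8
final tree: (((((E:7/16,(R:1/10,W:19/10):25/16):145/24,K:119/24):41/16,H:121/16):15/16,Q:13/4):11/8,T:11/8)
total length: 513/16

513/16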